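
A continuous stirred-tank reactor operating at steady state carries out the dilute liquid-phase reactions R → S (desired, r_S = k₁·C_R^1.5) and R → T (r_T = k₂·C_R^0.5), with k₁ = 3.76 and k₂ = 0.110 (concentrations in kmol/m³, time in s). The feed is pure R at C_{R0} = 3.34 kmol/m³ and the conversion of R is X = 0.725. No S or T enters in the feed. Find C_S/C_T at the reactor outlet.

Exit C_R = C_{R0}(1−X) = 3.34×0.275 = 0.9185 kmol/m³.
Rates in a CSTR are evaluated at the outlet concentration: r_S = 3.76×0.9185^1.5 = 3.310, r_T = 0.110×0.9185^0.5 = 0.1054.
Overall selectivity = C_S/C_T = r_Sτ/(r_Tτ) = r_S/r_T = 31.4.

31.4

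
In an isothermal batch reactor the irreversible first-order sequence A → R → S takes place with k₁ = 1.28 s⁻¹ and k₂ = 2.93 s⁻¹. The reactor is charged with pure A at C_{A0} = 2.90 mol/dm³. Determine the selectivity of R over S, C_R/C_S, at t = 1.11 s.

The intermediate concentration in a first-order A→B→C sequence is C_R = k₁C_{A0}(e^(−k₁t) − e^(−k₂t))/(k₂−k₁).
e^(−k₁t) = e^(−1.28×1.11) = e^(−1.421) = 0.2415; e^(−k₂t) = e^(−3.252) = 0.03869.
C_R = 1.28×2.90/(2.93−1.28) × (0.2415−0.03869) = 2.250×0.2028 = 0.4563 mol/dm³.
C_A = C_{A0}e^(−k₁t) = 0.7004 mol/dm³, so C_S = C_{A0}−C_A−C_R = 1.743 mol/dm³; C_R/C_S = 0.262.

0.262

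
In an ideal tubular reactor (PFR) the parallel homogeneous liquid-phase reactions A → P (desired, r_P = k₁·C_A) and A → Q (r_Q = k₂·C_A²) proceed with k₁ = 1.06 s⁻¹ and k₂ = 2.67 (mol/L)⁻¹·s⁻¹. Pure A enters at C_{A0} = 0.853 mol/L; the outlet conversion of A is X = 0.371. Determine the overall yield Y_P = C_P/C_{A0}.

C_A = C_{A0}(1−X) = 0.5365 mol/L.
Along a PFR/batch, dC_P/dC_A = −r_P/(r_P+r_Q) = −k₁/(k₁+k₂·C_A).
Integrating from C_{A0} to C_A: C_P = (1.06/2.67)·ln[(1.06+2.67·0.853)/(1.06+2.67·0.537)] = 0.3970·ln(3.338/2.493) = 0.1159 mol/L.
Y_P = C_P/C_{A0} = 0.1159/0.853 = 0.136.

0.136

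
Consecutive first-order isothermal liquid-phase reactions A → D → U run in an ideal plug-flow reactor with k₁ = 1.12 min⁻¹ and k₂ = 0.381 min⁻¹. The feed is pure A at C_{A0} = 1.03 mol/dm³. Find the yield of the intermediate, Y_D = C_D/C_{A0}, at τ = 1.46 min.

0.574

The intermediate concentration in a first-order A→B→C sequence is C_D = k₁C_{A0}(e^(−k₁τ) − e^(−k₂τ))/(k₂−k₁).
e^(−k₁τ) = e^(−1.12×1.46) = e^(−1.635) = 0.1949; e^(−k₂τ) = e^(−0.5563) = 0.5733.
C_D = 1.12×1.03/(0.381−1.12) × (0.1949−0.5733) = (-1.561)×(-0.3784) = 0.5907 mol/dm³.
Y_D = C_D/C_{A0} = 0.5907/1.03 = 0.574.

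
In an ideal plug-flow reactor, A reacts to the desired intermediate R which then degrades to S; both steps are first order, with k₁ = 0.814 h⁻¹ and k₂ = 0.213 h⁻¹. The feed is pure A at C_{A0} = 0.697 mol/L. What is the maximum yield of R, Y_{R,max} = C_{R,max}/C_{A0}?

Evaluating C_R at τ_opt = ln(k₂/k₁)/(k₂−k₁) gives C_{R,max}/C_{A0} = (k₁/k₂)^[k₂/(k₂−k₁)].
= (0.814/0.213)^(0.213/(0.213−0.814)) = (3.822)^(-0.3544) = 0.6218.

0.622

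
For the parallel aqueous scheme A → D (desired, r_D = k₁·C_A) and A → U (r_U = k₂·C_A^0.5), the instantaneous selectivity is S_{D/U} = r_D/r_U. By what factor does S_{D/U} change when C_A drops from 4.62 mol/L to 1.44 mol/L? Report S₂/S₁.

0.558

S_{D/U} = (k₁/k₂)·C_A^0.5, so S₂/S₁ = (C_{A,2}/C_{A,1})^0.5.
= (1.44/4.62)^0.5 = (0.3117)^0.5 = 0.558.
Selectivity toward D falls as C_A falls — high-concentration operation is favoured.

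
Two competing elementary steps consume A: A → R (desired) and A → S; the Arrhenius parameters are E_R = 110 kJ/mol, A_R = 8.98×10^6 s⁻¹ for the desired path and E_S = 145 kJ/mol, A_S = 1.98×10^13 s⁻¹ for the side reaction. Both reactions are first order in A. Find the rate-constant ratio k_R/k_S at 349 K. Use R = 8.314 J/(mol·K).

With equal orders, S_{R/S} = k_R/k_S = (A_R/A_S)·exp[(E_S−E_R)/(RT)].
(E_S−E_R)/(RT) = (145−110)×10³/(8.314×349) = 35000/2902 = 12.06.
k_R/k_S = (8.98×10^6/1.98×10^13)·exp(12.06) = 4.535×10^-7 × 1.732×10^5 = 0.0786.
Since E_R < E_S, lowering the temperature improves selectivity toward R.

0.0786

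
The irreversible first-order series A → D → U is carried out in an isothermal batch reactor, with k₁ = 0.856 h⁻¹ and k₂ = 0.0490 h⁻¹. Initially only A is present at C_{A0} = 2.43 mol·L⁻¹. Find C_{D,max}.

2.04 mol·L⁻¹

Evaluating C_D at t_opt = ln(k₂/k₁)/(k₂−k₁) gives C_{D,max}/C_{A0} = (k₁/k₂)^[k₂/(k₂−k₁)].
= (0.856/0.0490)^(0.0490/(0.0490−0.856)) = (17.47)^(-0.06072) = 0.8406.
C_{D,max} = 0.8406×2.43 = 2.04 mol·L⁻¹.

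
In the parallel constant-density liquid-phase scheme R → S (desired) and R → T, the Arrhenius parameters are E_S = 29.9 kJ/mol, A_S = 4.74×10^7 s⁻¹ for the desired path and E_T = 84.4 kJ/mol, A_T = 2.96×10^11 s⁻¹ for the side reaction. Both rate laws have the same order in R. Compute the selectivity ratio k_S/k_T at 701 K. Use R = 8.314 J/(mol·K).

Since both paths have the same order in R, the concentration cancels and S_{S/T} = k_S/k_T = (A_S/A_T)·exp[(E_T−E_S)/(RT)].
(E_T−E_S)/(RT) = (84.4−29.9)×10³/(8.314×701) = 54500/5828 = 9.351.
k_S/k_T = (4.74×10^7/2.96×10^11)·exp(9.351) = 1.601×10^-4 × 11513 = 1.84.

1.84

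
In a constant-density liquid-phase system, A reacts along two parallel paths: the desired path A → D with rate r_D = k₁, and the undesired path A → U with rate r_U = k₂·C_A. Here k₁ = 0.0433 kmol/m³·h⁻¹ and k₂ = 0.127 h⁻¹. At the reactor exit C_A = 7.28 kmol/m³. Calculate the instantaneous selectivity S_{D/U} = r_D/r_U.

S_{D/U} = r_D/r_U = (k₁)/(k₂·C_A) = (k₁/k₂)·C_A⁻¹.
= (0.0433) / (0.127×7.280) = 0.04330/0.9246 = 0.0468.
The undesired path is higher order in A, so low C_A (CSTR or dilute feed) favours D.

0.0468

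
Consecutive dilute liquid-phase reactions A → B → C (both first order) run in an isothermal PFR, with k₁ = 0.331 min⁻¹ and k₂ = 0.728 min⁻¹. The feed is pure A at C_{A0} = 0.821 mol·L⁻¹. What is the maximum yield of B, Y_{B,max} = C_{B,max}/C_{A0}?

0.236

At the optimum, C_{B,max}/C_{A0} = (k₁/k₂)^[k₂/(k₂−k₁)].
= (0.331/0.728)^(0.728/(0.728−0.331)) = (0.4547)^(1.834) = 0.2357.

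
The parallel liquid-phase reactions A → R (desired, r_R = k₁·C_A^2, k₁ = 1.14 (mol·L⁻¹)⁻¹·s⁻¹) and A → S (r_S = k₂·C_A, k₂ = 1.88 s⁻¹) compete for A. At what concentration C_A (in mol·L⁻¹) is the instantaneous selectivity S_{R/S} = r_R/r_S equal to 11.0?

18.1 mol·L⁻¹

S_{R/S} = (k₁/k₂)·C_A ⇒ C_A = S·k₂/k₁.
= 11.0×1.88/1.14 = 18.1 mol·L⁻¹.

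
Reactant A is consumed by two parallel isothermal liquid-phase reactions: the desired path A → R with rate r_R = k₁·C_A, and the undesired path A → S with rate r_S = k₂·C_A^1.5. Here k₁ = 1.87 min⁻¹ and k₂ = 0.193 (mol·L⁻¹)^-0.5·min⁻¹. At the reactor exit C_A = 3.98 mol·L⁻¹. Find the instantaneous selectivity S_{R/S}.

S_{R/S} = r_R/r_S = (k₁·C_A)/(k₂·C_A^1.5) = (k₁/k₂)·C_A^-0.5.
= (1.87×3.980) / (0.193×3.980^1.5) = 7.443/1.532 = 4.86.

4.86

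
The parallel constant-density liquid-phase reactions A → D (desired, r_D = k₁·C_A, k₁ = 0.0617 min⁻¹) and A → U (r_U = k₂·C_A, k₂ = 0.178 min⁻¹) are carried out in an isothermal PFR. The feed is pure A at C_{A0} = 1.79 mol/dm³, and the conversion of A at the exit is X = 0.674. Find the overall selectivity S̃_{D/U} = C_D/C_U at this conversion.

C_A = C_{A0}(1−X) = 0.5835 mol/dm³.
Both paths are first order in A, so the instantaneous fraction to D is constant: dC_D/d(−C_A) = k₁/(k₁+k₂) = 0.2574.
C_D = 0.2574·(C_{A0}−C_A) = 0.2574×1.206 = 0.311 mol/dm³.
C_U = (C_{A0}−C_A)−C_D = 0.8959 mol/dm³; S̃_{D/U} = 0.3105/0.8959 = 0.347.

0.347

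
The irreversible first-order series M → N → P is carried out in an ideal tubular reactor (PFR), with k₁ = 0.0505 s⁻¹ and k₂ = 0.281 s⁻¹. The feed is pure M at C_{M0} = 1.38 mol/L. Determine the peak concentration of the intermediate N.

0.170 mol/L

Evaluating C_N at τ_opt = ln(k₂/k₁)/(k₂−k₁) gives C_{N,max}/C_{M0} = (k₁/k₂)^[k₂/(k₂−k₁)].
= (0.0505/0.281)^(0.281/(0.281−0.0505)) = (0.1797)^(1.219) = 0.1234.
C_{N,max} = 0.1234×1.38 = 0.170 mol/L.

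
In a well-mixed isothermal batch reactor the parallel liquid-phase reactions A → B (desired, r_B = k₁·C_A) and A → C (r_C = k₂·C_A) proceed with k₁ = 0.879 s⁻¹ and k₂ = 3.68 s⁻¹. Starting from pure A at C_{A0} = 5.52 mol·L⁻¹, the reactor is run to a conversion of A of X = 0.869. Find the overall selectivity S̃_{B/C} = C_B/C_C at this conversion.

C_A = C_{A0}(1−X) = 0.7231 mol·L⁻¹.
Both paths are first order in A, so the instantaneous fraction to B is constant: dC_B/d(−C_A) = k₁/(k₁+k₂) = 0.1928.
C_B = 0.1928·(C_{A0}−C_A) = 0.1928×4.797 = 0.925 mol·L⁻¹.
C_C = (C_{A0}−C_A)−C_B = 3.872 mol·L⁻¹; S̃_{B/C} = 0.9249/3.872 = 0.239.

0.239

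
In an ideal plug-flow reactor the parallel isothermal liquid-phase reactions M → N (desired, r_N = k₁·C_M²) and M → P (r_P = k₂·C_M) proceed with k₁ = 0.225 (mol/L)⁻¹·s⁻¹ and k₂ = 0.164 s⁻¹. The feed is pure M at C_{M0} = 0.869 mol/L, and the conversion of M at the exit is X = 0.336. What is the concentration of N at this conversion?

C_M = C_{M0}(1−X) = 0.5770 mol/L.
Along a PFR/batch, dC_P/dC_M = −r_P/(r_N+r_P) = −k₂/(k₂+k₁·C_M).
Integrating from C_{M0} to C_M: C_P = (0.164/0.225)·ln[(0.164+0.225·0.869)/(0.164+0.225·0.577)] = 0.7289·ln(0.3595/0.2938) = 0.1471 mol/L.
Then C_N = (C_{M0}−C_M) − C_P = 0.2920 − 0.1471 = 0.1449 mol/L.

0.145 mol/L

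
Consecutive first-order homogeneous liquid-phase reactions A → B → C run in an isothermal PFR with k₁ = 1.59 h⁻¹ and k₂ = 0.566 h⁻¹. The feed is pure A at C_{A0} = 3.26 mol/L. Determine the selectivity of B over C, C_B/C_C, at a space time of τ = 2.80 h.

0.436

For first-order series with pure A initially, C_B(τ) = k₁C_{A0}/(k₂−k₁)·(e^(−k₁τ) − e^(−k₂τ)).
e^(−k₁τ) = e^(−1.59×2.80) = e^(−4.452) = 0.01166; e^(−k₂τ) = e^(−1.585) = 0.2050.
C_B = 1.59×3.26/(0.566−1.59) × (0.01166−0.2050) = (-5.062)×(-0.1933) = 0.9786 mol/L.
C_A = C_{A0}e^(−k₁τ) = 0.03800 mol/L, so C_C = C_{A0}−C_A−C_B = 2.243 mol/L; C_B/C_C = 0.436.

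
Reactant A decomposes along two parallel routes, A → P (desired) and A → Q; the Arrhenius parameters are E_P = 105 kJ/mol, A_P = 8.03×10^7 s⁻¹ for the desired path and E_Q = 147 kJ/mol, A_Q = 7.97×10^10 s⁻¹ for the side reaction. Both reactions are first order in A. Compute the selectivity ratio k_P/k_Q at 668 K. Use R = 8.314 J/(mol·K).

Since both paths have the same order in A, the concentration cancels and S_{P/Q} = k_P/k_Q = (A_P/A_Q)·exp[(E_Q−E_P)/(RT)].
(E_Q−E_P)/(RT) = (147−105)×10³/(8.314×668) = 42000/5554 = 7.562.
k_P/k_Q = (8.03×10^7/7.97×10^10)·exp(7.562) = 0.001008 × 1925 = 1.94.

1.94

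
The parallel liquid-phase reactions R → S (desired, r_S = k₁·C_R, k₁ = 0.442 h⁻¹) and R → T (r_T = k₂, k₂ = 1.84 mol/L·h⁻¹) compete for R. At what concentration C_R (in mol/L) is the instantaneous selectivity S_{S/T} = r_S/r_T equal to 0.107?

S_{S/T} = (k₁/k₂)·C_R ⇒ C_R = S·k₂/k₁.
= 0.107×1.84/0.442 = 0.445 mol/L.

0.445 mol/L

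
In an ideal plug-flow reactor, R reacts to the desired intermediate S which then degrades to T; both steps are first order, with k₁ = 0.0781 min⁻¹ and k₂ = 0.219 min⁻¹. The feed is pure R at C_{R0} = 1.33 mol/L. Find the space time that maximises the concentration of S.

Setting dC_S/dτ = 0 gives τ_opt = ln(k₂/k₁)/(k₂−k₁).
= ln(0.219/0.0781)/(0.219−0.0781) = ln(2.804)/0.1409 = 1.031/0.1409 = 7.32 min.

7.32 min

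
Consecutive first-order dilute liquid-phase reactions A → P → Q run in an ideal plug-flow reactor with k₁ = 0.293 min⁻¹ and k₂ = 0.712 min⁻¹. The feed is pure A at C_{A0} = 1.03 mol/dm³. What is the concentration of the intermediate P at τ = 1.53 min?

0.218 mol/dm³

The intermediate concentration in a first-order A→B→C sequence is C_P = k₁C_{A0}(e^(−k₁τ) − e^(−k₂τ))/(k₂−k₁).
e^(−k₁τ) = e^(−0.293×1.53) = e^(−0.4483) = 0.6387; e^(−k₂τ) = e^(−1.089) = 0.3364.
C_P = 0.293×1.03/(0.712−0.293) × (0.6387−0.3364) = 0.7203×0.3023 = 0.2177 mol/dm³.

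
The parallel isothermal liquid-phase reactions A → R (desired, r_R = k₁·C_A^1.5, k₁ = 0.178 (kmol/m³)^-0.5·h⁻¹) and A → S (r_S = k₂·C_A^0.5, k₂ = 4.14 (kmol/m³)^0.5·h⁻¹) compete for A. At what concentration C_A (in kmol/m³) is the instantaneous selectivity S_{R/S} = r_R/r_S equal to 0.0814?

1.89 kmol/m³

S_{R/S} = (k₁/k₂)·C_A ⇒ C_A = S·k₂/k₁.
= 0.0814×4.14/0.178 = 1.89 kmol/m³.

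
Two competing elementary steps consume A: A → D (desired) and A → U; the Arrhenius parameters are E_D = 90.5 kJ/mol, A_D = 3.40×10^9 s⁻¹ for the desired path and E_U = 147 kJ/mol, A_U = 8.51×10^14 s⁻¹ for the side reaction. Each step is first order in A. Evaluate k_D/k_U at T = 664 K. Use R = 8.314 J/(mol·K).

0.111

With equal orders, S_{D/U} = k_D/k_U = (A_D/A_U)·exp[(E_U−E_D)/(RT)].
(E_U−E_D)/(RT) = (147−90.5)×10³/(8.314×664) = 56500/5520 = 10.23.
k_D/k_U = (3.40×10^9/8.51×10^14)·exp(10.23) = 3.995×10^-6 × 27850 = 0.111.
Since E_D < E_U, lowering the temperature improves selectivity toward D.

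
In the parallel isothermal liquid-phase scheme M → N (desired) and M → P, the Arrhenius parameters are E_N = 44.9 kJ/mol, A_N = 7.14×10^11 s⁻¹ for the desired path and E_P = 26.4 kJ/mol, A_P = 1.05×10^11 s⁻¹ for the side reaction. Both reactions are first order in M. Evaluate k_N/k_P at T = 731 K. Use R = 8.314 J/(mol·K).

0.324

With equal orders, S_{N/P} = k_N/k_P = (A_N/A_P)·exp[(E_P−E_N)/(RT)].
(E_P−E_N)/(RT) = (26.4−44.9)×10³/(8.314×731) = -18500/6078 = -3.044.
k_N/k_P = (7.14×10^11/1.05×10^11)·exp(-3.044) = 6.800 × 0.04764 = 0.324.
Since E_N > E_P, raising the temperature improves selectivity toward N.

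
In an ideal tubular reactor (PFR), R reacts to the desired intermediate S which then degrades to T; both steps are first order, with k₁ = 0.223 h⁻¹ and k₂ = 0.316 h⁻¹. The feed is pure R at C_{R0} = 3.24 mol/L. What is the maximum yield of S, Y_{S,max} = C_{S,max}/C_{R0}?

0.306

For a first-order series the maximum intermediate yield is C_{S,max}/C_{R0} = (k₁/k₂)^[k₂/(k₂−k₁)].
= (0.223/0.316)^(0.316/(0.316−0.223)) = (0.7057)^(3.398) = 0.3059.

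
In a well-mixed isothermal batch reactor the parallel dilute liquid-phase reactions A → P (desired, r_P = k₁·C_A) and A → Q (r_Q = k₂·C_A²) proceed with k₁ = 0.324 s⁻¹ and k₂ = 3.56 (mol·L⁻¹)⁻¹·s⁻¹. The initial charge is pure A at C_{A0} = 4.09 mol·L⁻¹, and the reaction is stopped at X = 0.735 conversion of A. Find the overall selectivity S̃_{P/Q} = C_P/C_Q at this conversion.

C_A = C_{A0}(1−X) = 1.084 mol·L⁻¹.
Along a PFR/batch, dC_P/dC_A = −r_P/(r_P+r_Q) = −k₁/(k₁+k₂·C_A).
Integrating from C_{A0} to C_A: C_P = (0.324/3.56)·ln[(0.324+3.56·4.09)/(0.324+3.56·1.08)] = 0.09101·ln(14.88/4.183) = 0.1155 mol·L⁻¹.
C_Q = (C_{A0}−C_A)−C_P = 2.891 mol·L⁻¹; S̃_{P/Q} = 0.1155/2.891 = 0.0400.

0.0400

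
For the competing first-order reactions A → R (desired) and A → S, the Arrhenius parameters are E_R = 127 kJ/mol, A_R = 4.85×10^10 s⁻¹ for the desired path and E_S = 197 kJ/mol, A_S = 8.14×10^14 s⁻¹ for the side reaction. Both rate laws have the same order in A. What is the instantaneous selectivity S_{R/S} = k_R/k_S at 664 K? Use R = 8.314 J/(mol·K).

With equal orders, S_{R/S} = k_R/k_S = (A_R/A_S)·exp[(E_S−E_R)/(RT)].
(E_S−E_R)/(RT) = (197−127)×10³/(8.314×664) = 70000/5520 = 12.68.
k_R/k_S = (4.85×10^10/8.14×10^14)·exp(12.68) = 5.958×10^-5 × 3.213×10^5 = 19.1.

19.1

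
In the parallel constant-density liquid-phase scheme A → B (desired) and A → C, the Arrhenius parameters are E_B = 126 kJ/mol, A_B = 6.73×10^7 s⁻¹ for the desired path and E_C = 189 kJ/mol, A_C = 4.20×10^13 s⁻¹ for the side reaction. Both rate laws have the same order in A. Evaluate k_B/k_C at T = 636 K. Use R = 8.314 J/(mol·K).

0.239

With equal orders, S_{B/C} = k_B/k_C = (A_B/A_C)·exp[(E_C−E_B)/(RT)].
(E_C−E_B)/(RT) = (189−126)×10³/(8.314×636) = 63000/5288 = 11.91.
k_B/k_C = (6.73×10^7/4.20×10^13)·exp(11.91) = 1.602×10^-6 × 1.494×10^5 = 0.239.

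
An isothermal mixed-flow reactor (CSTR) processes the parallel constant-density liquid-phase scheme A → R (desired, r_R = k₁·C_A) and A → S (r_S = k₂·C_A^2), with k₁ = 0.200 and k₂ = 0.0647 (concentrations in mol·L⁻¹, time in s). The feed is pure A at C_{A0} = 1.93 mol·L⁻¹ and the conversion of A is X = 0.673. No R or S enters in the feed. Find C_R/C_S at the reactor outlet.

4.90

Exit C_A = C_{A0}(1−X) = 1.93×0.327 = 0.6311 mol·L⁻¹.
A CSTR operates uniformly at the exit composition, giving r_R = 0.1262 and r_S = 0.02577 (each k·C_A^n at C_A = 0.6311).
Overall selectivity = C_R/C_S = r_Rτ/(r_Sτ) = r_R/r_S = 4.90.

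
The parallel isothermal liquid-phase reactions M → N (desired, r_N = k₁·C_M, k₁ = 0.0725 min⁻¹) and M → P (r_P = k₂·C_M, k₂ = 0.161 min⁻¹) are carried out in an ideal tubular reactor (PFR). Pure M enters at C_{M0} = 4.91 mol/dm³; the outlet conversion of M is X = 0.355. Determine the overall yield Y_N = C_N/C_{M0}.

C_M = C_{M0}(1−X) = 3.167 mol/dm³.
Both paths are first order in M, so the instantaneous fraction to N is constant: dC_N/d(−C_M) = k₁/(k₁+k₂) = 0.3105.
C_N = 0.3105·(C_{M0}−C_M) = 0.3105×1.743 = 0.541 mol/dm³.
Y_N = C_N/C_{M0} = 0.5412/4.91 = 0.110.

0.110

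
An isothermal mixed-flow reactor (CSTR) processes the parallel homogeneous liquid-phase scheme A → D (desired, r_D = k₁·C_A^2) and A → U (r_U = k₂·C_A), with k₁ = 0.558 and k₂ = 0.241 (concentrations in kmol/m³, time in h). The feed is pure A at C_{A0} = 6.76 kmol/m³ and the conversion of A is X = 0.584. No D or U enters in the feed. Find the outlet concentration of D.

3.42 kmol/m³

Exit C_A = C_{A0}(1−X) = 6.76×0.416 = 2.812 kmol/m³.
Rates in a CSTR are evaluated at the outlet concentration: r_D = 0.558×2.812^2 = 4.413, r_U = 0.241×2.812 = 0.6777.
Fraction of consumed A going to D: r_D/(r_D+r_U) = 0.8669.
C_D = 0.8669·C_{A0}·X = 0.8669×6.76×0.584 = 3.42 kmol/m³.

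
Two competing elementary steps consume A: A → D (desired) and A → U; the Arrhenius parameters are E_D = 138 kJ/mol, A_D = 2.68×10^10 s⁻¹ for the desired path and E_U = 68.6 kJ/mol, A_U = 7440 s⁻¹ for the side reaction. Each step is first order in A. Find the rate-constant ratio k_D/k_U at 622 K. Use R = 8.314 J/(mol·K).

5.35

With equal orders, S_{D/U} = k_D/k_U = (A_D/A_U)·exp[(E_U−E_D)/(RT)].
(E_U−E_D)/(RT) = (68.6−138)×10³/(8.314×622) = -69400/5171 = -13.42.
k_D/k_U = (2.68×10^10/7440)·exp(-13.42) = 3.602×10^6 × 1.485×10^-6 = 5.35.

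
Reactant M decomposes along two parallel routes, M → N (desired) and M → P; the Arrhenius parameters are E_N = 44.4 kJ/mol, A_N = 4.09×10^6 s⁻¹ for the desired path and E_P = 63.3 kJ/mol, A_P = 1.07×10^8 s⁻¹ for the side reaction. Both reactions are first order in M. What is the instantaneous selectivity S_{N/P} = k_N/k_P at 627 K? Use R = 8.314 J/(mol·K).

1.44

Since both paths have the same order in M, the concentration cancels and S_{N/P} = k_N/k_P = (A_N/A_P)·exp[(E_P−E_N)/(RT)].
(E_P−E_N)/(RT) = (63.3−44.4)×10³/(8.314×627) = 18900/5213 = 3.626.
k_N/k_P = (4.09×10^6/1.07×10^8)·exp(3.626) = 0.03822 × 37.55 = 1.44.
Since E_N < E_P, lowering the temperature improves selectivity toward N.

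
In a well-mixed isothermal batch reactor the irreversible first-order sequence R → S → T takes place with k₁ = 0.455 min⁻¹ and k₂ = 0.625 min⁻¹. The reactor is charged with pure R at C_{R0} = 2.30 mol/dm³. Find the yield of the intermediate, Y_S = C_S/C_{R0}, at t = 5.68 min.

0.125

For first-order series with pure R initially, C_S(t) = k₁C_{R0}/(k₂−k₁)·(e^(−k₁t) − e^(−k₂t)).
e^(−k₁t) = e^(−0.455×5.68) = e^(−2.584) = 0.07544; e^(−k₂t) = e^(−3.550) = 0.02872.
C_S = 0.455×2.30/(0.625−0.455) × (0.07544−0.02872) = 6.156×0.04672 = 0.2876 mol/dm³.
Y_S = C_S/C_{R0} = 0.2876/2.30 = 0.125.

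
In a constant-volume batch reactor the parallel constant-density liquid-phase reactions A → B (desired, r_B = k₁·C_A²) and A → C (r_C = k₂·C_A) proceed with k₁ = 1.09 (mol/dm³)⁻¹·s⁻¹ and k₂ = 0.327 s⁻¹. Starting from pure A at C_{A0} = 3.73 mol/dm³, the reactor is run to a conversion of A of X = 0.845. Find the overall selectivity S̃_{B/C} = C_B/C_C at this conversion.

C_A = C_{A0}(1−X) = 0.5782 mol/dm³.
Along a PFR/batch, dC_C/dC_A = −r_C/(r_B+r_C) = −k₂/(k₂+k₁·C_A).
Integrating from C_{A0} to C_A: C_C = (0.327/1.09)·ln[(0.327+1.09·3.73)/(0.327+1.09·0.578)] = 0.3000·ln(4.393/0.9572) = 0.4571 mol/dm³.
Then C_B = (C_{A0}−C_A) − C_C = 3.152 − 0.4571 = 2.695 mol/dm³.
S̃_{B/C} = C_B/C_C = 2.695/0.4571 = 5.90.

5.90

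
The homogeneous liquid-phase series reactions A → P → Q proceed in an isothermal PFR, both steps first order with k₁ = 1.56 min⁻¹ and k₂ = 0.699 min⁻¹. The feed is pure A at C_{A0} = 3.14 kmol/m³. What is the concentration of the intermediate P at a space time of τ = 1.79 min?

The intermediate concentration in a first-order A→B→C sequence is C_P = k₁C_{A0}(e^(−k₁τ) − e^(−k₂τ))/(k₂−k₁).
e^(−k₁τ) = e^(−1.56×1.79) = e^(−2.792) = 0.06127; e^(−k₂τ) = e^(−1.251) = 0.2862.
C_P = 1.56×3.14/(0.699−1.56) × (0.06127−0.2862) = (-5.689)×(-0.2249) = 1.279 kmol/m³.

1.28 kmol/m³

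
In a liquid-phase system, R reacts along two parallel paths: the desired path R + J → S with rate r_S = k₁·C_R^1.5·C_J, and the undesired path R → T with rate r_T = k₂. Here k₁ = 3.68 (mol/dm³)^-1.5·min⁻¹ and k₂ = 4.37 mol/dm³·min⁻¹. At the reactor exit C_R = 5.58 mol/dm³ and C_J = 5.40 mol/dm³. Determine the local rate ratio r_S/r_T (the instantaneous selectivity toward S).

59.9

S_{S/T} = r_S/r_T = (k₁·C_R^1.5·C_J)/(k₂) = (k₁/k₂)·C_R^1.5·C_J.
= (3.68×5.580^1.5×5.400) / (4.37) = 261.9/4.370 = 59.9.
Since the desired path is higher order in R, keeping C_R high (PFR or concentrated feed) favours S.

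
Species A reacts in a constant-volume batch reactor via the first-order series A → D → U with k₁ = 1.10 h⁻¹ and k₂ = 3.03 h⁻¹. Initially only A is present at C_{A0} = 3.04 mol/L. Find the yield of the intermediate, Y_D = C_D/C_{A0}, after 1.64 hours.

0.0899

For first-order series with pure A initially, C_D(t) = k₁C_{A0}/(k₂−k₁)·(e^(−k₁t) − e^(−k₂t)).
e^(−k₁t) = e^(−1.10×1.64) = e^(−1.804) = 0.1646; e^(−k₂t) = e^(−4.969) = 0.006949.
C_D = 1.10×3.04/(3.03−1.10) × (0.1646−0.006949) = 1.733×0.1577 = 0.2732 mol/L.
Y_D = C_D/C_{A0} = 0.2732/3.04 = 0.0899.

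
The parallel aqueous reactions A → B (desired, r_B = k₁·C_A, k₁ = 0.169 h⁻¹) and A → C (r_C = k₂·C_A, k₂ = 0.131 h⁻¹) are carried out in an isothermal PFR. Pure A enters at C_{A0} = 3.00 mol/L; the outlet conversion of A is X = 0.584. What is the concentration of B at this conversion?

0.987 mol/L

C_A = C_{A0}(1−X) = 1.248 mol/L.
Both paths are first order in A, so the instantaneous fraction to B is constant: dC_B/d(−C_A) = k₁/(k₁+k₂) = 0.5633.
C_B = 0.5633·(C_{A0}−C_A) = 0.5633×1.752 = 0.987 mol/L.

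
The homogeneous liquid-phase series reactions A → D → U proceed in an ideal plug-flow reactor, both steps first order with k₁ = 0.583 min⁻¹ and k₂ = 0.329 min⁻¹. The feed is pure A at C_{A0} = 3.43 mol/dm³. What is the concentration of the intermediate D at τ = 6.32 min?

0.787 mol/dm³

For first-order series with pure A initially, C_D(τ) = k₁C_{A0}/(k₂−k₁)·(e^(−k₁τ) − e^(−k₂τ)).
e^(−k₁τ) = e^(−0.583×6.32) = e^(−3.685) = 0.02511; e^(−k₂τ) = e^(−2.079) = 0.1250.
C_D = 0.583×3.43/(0.329−0.583) × (0.02511−0.1250) = (-7.873)×(-0.09991) = 0.7866 mol/dm³.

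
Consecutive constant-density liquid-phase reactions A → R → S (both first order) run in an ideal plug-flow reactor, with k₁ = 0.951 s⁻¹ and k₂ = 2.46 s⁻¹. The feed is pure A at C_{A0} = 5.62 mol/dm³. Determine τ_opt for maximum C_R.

0.630 s

For first-order series the maximum of C_R occurs at τ_opt = ln(k₂/k₁)/(k₂−k₁).
= ln(2.46/0.951)/(2.46−0.951) = ln(2.587)/1.509 = 0.9504/1.509 = 0.630 s.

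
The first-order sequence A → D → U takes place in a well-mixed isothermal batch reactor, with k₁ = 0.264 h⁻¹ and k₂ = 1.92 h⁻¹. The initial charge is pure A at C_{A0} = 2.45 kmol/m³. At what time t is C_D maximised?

1.20 h

Setting dC_D/dt = 0 gives t_opt = ln(k₂/k₁)/(k₂−k₁).
= ln(1.92/0.264)/(1.92−0.264) = ln(7.273)/1.656 = 1.984/1.656 = 1.20 h.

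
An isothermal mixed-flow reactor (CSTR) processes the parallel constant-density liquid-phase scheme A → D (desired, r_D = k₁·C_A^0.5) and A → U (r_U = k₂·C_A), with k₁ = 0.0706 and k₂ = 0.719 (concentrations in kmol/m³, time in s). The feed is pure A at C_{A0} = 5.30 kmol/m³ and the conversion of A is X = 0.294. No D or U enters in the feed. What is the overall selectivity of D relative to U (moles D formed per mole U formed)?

0.0508

Exit C_A = C_{A0}(1−X) = 5.30×0.706 = 3.742 kmol/m³.
Rates in a CSTR are evaluated at the outlet concentration: r_D = 0.0706×3.742^0.5 = 0.1366, r_U = 0.719×3.742 = 2.690.
Overall selectivity = C_D/C_U = r_Dτ/(r_Uτ) = r_D/r_U = 0.0508.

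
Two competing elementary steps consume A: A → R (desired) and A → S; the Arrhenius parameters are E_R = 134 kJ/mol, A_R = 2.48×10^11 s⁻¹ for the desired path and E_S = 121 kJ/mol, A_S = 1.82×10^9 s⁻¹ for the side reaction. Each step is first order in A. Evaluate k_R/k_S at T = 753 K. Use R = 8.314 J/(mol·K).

17.1

With equal orders, S_{R/S} = k_R/k_S = (A_R/A_S)·exp[(E_S−E_R)/(RT)].
(E_S−E_R)/(RT) = (121−134)×10³/(8.314×753) = -13000/6260 = -2.077.
k_R/k_S = (2.48×10^11/1.82×10^9)·exp(-2.077) = 136.3 × 0.1254 = 17.1.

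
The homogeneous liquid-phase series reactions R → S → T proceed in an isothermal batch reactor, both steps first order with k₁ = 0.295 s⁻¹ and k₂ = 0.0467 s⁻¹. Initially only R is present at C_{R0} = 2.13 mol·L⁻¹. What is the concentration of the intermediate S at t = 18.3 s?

1.07 mol·L⁻¹

Solving the coupled first-order balances gives C_S(t) = [k₁/(k₂−k₁)]·C_{R0}·(e^(−k₁t) − e^(−k₂t)).
e^(−k₁t) = e^(−0.295×18.3) = e^(−5.399) = 0.004523; e^(−k₂t) = e^(−0.8546) = 0.4254.
C_S = 0.295×2.13/(0.0467−0.295) × (0.004523−0.4254) = (-2.531)×(-0.4209) = 1.065 mol·L⁻¹.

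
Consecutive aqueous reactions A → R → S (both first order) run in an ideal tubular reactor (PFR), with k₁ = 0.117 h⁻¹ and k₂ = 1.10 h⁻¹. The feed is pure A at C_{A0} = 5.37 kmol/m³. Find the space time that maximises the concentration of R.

Setting dC_R/dτ = 0 gives τ_opt = ln(k₂/k₁)/(k₂−k₁).
= ln(1.10/0.117)/(1.10−0.117) = ln(9.402)/0.9830 = 2.241/0.9830 = 2.28 h.

2.28 h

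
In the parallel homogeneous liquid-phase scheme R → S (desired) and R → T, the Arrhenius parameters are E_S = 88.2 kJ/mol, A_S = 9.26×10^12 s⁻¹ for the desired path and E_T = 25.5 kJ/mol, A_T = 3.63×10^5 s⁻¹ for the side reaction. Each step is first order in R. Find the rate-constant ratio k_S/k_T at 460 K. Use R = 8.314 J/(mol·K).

Since both paths have the same order in R, the concentration cancels and S_{S/T} = k_S/k_T = (A_S/A_T)·exp[(E_T−E_S)/(RT)].
(E_T−E_S)/(RT) = (25.5−88.2)×10³/(8.314×460) = -62700/3824 = -16.39.
k_S/k_T = (9.26×10^12/3.63×10^5)·exp(-16.39) = 2.551×10^7 × 7.585×10^-8 = 1.93.

1.93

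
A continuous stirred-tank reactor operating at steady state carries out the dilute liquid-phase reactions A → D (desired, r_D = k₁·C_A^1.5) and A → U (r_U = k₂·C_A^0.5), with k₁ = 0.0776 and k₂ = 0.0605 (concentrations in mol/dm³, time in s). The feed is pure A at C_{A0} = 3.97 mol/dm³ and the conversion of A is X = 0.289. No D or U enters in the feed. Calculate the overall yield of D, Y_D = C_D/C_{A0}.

0.226

Exit C_A = C_{A0}(1−X) = 3.97×0.711 = 2.823 mol/dm³.
A CSTR operates uniformly at the exit composition, giving r_D = 0.3680 and r_U = 0.1016 (each k·C_A^n at C_A = 2.823).
Fraction of consumed A going to D: r_D/(r_D+r_U) = 0.7836.
C_D = 0.7836·C_{A0}·X = 0.7836×3.97×0.289 = 0.899 mol/dm³; Y_D = C_D/C_{A0} = 0.226.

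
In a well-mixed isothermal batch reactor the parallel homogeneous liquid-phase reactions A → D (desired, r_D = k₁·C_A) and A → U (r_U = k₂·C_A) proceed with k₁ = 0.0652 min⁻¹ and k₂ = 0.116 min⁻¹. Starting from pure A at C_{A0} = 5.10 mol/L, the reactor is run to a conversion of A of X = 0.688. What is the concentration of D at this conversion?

C_A = C_{A0}(1−X) = 1.591 mol/L.
Both paths are first order in A, so the instantaneous fraction to D is constant: dC_D/d(−C_A) = k₁/(k₁+k₂) = 0.3598.
C_D = 0.3598·(C_{A0}−C_A) = 0.3598×3.509 = 1.26 mol/L.

1.26 mol/L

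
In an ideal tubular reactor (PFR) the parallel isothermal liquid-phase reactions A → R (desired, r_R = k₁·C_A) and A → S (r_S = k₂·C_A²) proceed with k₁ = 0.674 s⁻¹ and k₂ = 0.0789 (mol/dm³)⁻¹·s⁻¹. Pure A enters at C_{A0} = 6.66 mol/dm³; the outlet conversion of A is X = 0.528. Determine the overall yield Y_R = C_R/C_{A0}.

C_A = C_{A0}(1−X) = 3.144 mol/dm³.
Along a PFR/batch, dC_R/dC_A = −r_R/(r_R+r_S) = −k₁/(k₁+k₂·C_A).
Integrating from C_{A0} to C_A: C_R = (0.674/0.0789)·ln[(0.674+0.0789·6.66)/(0.674+0.0789·3.14)] = 8.542·ln(1.199/0.9220) = 2.247 mol/dm³.
Y_R = C_R/C_{A0} = 2.247/6.66 = 0.337.

0.337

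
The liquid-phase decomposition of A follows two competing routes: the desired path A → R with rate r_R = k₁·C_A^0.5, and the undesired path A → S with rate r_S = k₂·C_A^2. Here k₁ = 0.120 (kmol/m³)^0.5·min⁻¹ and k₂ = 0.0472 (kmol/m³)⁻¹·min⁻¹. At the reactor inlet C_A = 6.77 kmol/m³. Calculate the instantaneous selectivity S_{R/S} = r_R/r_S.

0.144

S_{R/S} = r_R/r_S = (k₁·C_A^0.5)/(k₂·C_A^2) = (k₁/k₂)·C_A^-1.5.
= (0.120×6.770^0.5) / (0.0472×6.770^2) = 0.3122/2.163 = 0.144.
The undesired path is higher order in A, so low C_A (CSTR or dilute feed) favours R.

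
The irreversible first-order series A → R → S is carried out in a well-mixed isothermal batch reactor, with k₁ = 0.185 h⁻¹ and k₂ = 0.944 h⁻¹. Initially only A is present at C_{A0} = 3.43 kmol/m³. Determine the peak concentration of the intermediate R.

For a first-order series the maximum intermediate yield is C_{R,max}/C_{A0} = (k₁/k₂)^[k₂/(k₂−k₁)].
= (0.185/0.944)^(0.944/(0.944−0.185)) = (0.1960)^(1.244) = 0.1317.
C_{R,max} = 0.1317×3.43 = 0.452 kmol/m³.

0.452 kmol/m³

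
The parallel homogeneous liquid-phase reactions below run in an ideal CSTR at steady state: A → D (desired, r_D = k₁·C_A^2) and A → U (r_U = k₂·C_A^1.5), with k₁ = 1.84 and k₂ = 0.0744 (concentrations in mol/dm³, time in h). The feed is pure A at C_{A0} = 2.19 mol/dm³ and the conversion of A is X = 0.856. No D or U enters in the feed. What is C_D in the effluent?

1.75 mol/dm³

Exit C_A = C_{A0}(1−X) = 2.19×0.144 = 0.3154 mol/dm³.
A CSTR operates uniformly at the exit composition, giving r_D = 0.1830 and r_U = 0.01318 (each k·C_A^n at C_A = 0.3154).
Fraction of consumed A going to D: r_D/(r_D+r_U) = 0.9328.
C_D = 0.9328·C_{A0}·X = 0.9328×2.19×0.856 = 1.75 mol/dm³.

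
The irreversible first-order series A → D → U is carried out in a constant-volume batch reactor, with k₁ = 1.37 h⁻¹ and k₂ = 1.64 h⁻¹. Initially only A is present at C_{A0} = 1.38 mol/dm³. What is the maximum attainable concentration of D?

0.463 mol/dm³

For a first-order series the maximum intermediate yield is C_{D,max}/C_{A0} = (k₁/k₂)^[k₂/(k₂−k₁)].
= (1.37/1.64)^(1.64/(1.64−1.37)) = (0.8354)^(6.074) = 0.3353.
C_{D,max} = 0.3353×1.38 = 0.463 mol/dm³.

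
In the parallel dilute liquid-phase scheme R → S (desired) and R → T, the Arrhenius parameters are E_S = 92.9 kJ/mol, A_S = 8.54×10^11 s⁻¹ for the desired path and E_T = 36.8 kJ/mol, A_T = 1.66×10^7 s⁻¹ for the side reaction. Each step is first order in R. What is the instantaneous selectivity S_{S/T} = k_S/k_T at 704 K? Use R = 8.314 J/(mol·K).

3.54

With equal orders, S_{S/T} = k_S/k_T = (A_S/A_T)·exp[(E_T−E_S)/(RT)].
(E_T−E_S)/(RT) = (36.8−92.9)×10³/(8.314×704) = -56100/5853 = -9.585.
k_S/k_T = (8.54×10^11/1.66×10^7)·exp(-9.585) = 51446 × 6.877×10^-5 = 3.54.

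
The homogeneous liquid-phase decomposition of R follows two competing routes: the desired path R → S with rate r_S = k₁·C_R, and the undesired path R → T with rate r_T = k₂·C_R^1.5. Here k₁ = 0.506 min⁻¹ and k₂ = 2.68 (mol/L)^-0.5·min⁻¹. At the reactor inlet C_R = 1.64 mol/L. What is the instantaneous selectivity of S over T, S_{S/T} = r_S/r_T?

S_{S/T} = r_S/r_T = (k₁·C_R)/(k₂·C_R^1.5) = (k₁/k₂)·C_R^-0.5.
= (0.506×1.640) / (2.68×1.640^1.5) = 0.8298/5.629 = 0.147.
The undesired path is higher order in R, so low C_R (CSTR or dilute feed) favours S.

0.147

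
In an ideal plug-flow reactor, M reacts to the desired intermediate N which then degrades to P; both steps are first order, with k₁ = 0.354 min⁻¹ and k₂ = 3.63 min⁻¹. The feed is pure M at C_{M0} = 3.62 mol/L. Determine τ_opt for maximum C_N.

The intermediate peaks when r₁ = r₂, i.e. k₁e^(−k₁τ) = k₂e^(−k₂τ), giving τ_opt = ln(k₂/k₁)/(k₂−k₁).
= ln(3.63/0.354)/(3.63−0.354) = ln(10.25)/3.276 = 2.328/3.276 = 0.711 min.

0.711 min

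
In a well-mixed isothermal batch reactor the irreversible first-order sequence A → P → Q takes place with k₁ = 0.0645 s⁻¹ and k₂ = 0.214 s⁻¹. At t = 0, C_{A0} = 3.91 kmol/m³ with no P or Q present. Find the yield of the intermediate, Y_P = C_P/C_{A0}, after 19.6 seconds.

0.115

The intermediate concentration in a first-order A→B→C sequence is C_P = k₁C_{A0}(e^(−k₁t) − e^(−k₂t))/(k₂−k₁).
e^(−k₁t) = e^(−0.0645×19.6) = e^(−1.264) = 0.2825; e^(−k₂t) = e^(−4.194) = 0.01508.
C_P = 0.0645×3.91/(0.214−0.0645) × (0.2825−0.01508) = 1.687×0.2674 = 0.4511 kmol/m³.
Y_P = C_P/C_{A0} = 0.4511/3.91 = 0.115.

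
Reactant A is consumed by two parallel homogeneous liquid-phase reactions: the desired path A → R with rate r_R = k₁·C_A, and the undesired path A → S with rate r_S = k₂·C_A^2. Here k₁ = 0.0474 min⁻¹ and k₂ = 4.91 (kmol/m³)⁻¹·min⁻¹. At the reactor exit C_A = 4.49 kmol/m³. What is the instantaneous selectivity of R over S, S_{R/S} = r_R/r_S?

S_{R/S} = r_R/r_S = (k₁·C_A)/(k₂·C_A^2) = (k₁/k₂)·C_A⁻¹.
= (0.0474×4.490) / (4.91×4.490^2) = 0.2128/98.99 = 0.00215.
The undesired path is higher order in A, so low C_A (CSTR or dilute feed) favours R.

0.00215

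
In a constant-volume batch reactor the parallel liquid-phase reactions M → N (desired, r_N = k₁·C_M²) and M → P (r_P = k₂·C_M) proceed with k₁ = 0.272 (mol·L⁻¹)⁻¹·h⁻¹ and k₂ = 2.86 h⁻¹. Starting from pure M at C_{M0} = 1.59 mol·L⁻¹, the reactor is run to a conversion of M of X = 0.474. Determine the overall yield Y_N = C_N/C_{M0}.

C_M = C_{M0}(1−X) = 0.8363 mol·L⁻¹.
Along a PFR/batch, dC_P/dC_M = −r_P/(r_N+r_P) = −k₂/(k₂+k₁·C_M).
Integrating from C_{M0} to C_M: C_P = (2.86/0.272)·ln[(2.86+0.272·1.59)/(2.86+0.272·0.836)] = 10.51·ln(3.292/3.087) = 0.6759 mol·L⁻¹.
Then C_N = (C_{M0}−C_M) − C_P = 0.7537 − 0.6759 = 0.07773 mol·L⁻¹.
Y_N = C_N/C_{M0} = 0.07773/1.59 = 0.0489.

0.0489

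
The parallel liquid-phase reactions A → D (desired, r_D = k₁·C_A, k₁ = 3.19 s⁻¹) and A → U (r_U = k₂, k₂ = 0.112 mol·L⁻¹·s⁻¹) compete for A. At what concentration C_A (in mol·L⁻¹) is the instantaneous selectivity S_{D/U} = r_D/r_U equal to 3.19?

S_{D/U} = (k₁/k₂)·C_A ⇒ C_A = S·k₂/k₁.
= 3.19×0.112/3.19 = 0.112 mol·L⁻¹.

0.112 mol·L⁻¹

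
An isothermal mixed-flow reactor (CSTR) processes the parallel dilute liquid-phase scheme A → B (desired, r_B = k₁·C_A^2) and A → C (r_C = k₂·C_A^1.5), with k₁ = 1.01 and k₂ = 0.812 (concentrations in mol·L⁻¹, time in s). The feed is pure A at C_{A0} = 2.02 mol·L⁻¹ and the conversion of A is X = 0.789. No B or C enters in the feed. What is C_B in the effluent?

Exit C_A = C_{A0}(1−X) = 2.02×0.211 = 0.4262 mol·L⁻¹.
A CSTR operates uniformly at the exit composition, giving r_B = 0.1835 and r_C = 0.2259 (each k·C_A^n at C_A = 0.4262).
Fraction of consumed A going to B: r_B/(r_B+r_C) = 0.4481.
C_B = 0.4481·C_{A0}·X = 0.4481×2.02×0.789 = 0.714 mol·L⁻¹.

0.714 mol·L⁻¹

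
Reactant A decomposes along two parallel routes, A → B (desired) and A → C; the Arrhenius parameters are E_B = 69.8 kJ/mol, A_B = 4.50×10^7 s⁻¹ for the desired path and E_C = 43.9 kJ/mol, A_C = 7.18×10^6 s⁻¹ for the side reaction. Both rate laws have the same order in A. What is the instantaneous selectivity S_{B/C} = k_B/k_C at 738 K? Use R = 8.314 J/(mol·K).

0.0920

k_B/k_C = (A_B/A_C)·exp[−(E_B−E_C)/(RT)] = (A_B/A_C)·exp[(E_C−E_B)/(RT)].
(E_C−E_B)/(RT) = (43.9−69.8)×10³/(8.314×738) = -25900/6136 = -4.221.
k_B/k_C = (4.50×10^7/7.18×10^6)·exp(-4.221) = 6.267 × 0.01468 = 0.0920.
Since E_B > E_C, raising the temperature improves selectivity toward B.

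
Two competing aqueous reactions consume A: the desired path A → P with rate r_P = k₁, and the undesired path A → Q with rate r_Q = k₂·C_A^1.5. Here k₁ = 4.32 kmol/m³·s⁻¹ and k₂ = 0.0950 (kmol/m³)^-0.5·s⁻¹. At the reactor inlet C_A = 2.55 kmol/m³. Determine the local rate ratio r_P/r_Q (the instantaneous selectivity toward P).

11.2

S_{P/Q} = r_P/r_Q = (k₁)/(k₂·C_A^1.5) = (k₁/k₂)·C_A^-1.5.
= (4.32) / (0.0950×2.550^1.5) = 4.320/0.3868 = 11.2.
The undesired path is higher order in A, so low C_A (CSTR or dilute feed) favours P.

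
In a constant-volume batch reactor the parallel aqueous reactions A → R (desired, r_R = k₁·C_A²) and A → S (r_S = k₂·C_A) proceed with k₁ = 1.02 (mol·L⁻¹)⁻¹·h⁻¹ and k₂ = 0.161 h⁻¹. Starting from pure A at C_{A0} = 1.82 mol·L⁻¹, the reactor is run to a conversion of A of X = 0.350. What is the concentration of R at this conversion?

C_A = C_{A0}(1−X) = 1.183 mol·L⁻¹.
Along a PFR/batch, dC_S/dC_A = −r_S/(r_R+r_S) = −k₂/(k₂+k₁·C_A).
Integrating from C_{A0} to C_A: C_S = (0.161/1.02)·ln[(0.161+1.02·1.82)/(0.161+1.02·1.18)] = 0.1578·ln(2.017/1.368) = 0.06135 mol·L⁻¹.
Then C_R = (C_{A0}−C_A) − C_S = 0.6370 − 0.06135 = 0.5756 mol·L⁻¹.

0.576 mol·L⁻¹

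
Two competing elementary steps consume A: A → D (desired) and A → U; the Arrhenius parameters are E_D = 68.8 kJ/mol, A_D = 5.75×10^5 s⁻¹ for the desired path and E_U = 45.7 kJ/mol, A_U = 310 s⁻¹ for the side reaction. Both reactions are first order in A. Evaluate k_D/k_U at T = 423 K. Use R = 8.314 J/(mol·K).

2.60

k_D/k_U = (A_D/A_U)·exp[−(E_D−E_U)/(RT)] = (A_D/A_U)·exp[(E_U−E_D)/(RT)].
(E_U−E_D)/(RT) = (45.7−68.8)×10³/(8.314×423) = -23100/3517 = -6.568.
k_D/k_U = (5.75×10^5/310)·exp(-6.568) = 1855 × 0.001404 = 2.60.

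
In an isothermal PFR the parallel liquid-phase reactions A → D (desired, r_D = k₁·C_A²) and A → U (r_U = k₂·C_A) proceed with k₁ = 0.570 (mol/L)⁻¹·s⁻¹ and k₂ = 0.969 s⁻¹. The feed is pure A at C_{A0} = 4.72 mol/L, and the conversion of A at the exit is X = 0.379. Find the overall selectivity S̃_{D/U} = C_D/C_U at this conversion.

2.22

C_A = C_{A0}(1−X) = 2.931 mol/L.
Along a PFR/batch, dC_U/dC_A = −r_U/(r_D+r_U) = −k₂/(k₂+k₁·C_A).
Integrating from C_{A0} to C_A: C_U = (0.969/0.570)·ln[(0.969+0.570·4.72)/(0.969+0.570·2.93)] = 1.700·ln(3.659/2.640) = 0.5553 mol/L.
Then C_D = (C_{A0}−C_A) − C_U = 1.789 − 0.5553 = 1.234 mol/L.
S̃_{D/U} = C_D/C_U = 1.234/0.5553 = 2.22.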